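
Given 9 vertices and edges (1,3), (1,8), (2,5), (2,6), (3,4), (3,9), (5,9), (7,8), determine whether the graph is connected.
Yes (BFS from 1 visits [1, 3, 8, 4, 9, 7, 5, 2, 6] — all 9 vertices reached)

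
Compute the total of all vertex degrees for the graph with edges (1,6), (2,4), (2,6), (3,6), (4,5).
10 (handshake: sum of degrees = 2|E| = 2 x 5 = 10)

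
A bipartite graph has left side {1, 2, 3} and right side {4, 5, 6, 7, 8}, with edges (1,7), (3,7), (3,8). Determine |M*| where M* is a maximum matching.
2 (matching: (1,7), (3,8); upper bound min(|L|,|R|) = min(3,5) = 3)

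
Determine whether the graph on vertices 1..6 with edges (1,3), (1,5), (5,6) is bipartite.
Yes. Partition: {1, 2, 4, 6}, {3, 5}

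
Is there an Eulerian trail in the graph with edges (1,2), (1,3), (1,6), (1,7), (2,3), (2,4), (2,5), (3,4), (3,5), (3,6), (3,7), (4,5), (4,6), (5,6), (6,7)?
Yes (the graph is connected and exactly 2 vertices have odd degree: {6, 7}; any Eulerian path must start and end at those)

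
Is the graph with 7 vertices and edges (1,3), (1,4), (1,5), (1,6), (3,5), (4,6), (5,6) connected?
No, it has 3 components: {1, 3, 4, 5, 6}, {2}, {7}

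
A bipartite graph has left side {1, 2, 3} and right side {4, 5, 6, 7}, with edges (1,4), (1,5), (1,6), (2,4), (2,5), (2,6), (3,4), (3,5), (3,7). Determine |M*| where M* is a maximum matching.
3 (matching: (1,6), (2,5), (3,7); upper bound min(|L|,|R|) = min(3,4) = 3)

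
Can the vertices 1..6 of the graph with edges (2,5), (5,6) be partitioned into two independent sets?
Yes. Partition: {1, 2, 3, 4, 6}, {5}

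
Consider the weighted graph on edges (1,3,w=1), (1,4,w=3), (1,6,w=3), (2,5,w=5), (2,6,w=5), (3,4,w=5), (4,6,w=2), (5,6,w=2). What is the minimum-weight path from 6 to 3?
4 (path: 6 -> 1 -> 3; weights 3 + 1 = 4)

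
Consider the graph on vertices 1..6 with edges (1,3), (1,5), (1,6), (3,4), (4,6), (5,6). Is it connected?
No, it has 2 components: {1, 3, 4, 5, 6}, {2}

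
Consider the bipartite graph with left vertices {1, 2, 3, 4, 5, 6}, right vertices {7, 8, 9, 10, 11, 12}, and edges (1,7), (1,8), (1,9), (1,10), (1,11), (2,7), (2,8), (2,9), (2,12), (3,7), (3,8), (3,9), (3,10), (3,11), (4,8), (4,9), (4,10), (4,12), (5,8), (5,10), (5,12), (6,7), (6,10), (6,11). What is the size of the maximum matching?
6 (matching: (1,11), (2,12), (3,10), (4,9), (5,8), (6,7); upper bound min(|L|,|R|) = min(6,6) = 6)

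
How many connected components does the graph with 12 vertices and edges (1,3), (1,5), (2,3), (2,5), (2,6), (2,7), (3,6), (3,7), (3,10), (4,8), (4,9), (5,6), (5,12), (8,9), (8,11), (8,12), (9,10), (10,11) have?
1 (components: {1, 2, 3, 4, 5, 6, 7, 8, 9, 10, 11, 12})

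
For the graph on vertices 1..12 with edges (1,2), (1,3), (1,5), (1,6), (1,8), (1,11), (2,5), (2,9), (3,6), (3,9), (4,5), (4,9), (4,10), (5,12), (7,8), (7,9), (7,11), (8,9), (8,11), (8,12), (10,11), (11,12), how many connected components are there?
1 (components: {1, 2, 3, 4, 5, 6, 7, 8, 9, 10, 11, 12})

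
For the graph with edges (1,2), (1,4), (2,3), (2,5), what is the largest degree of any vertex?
3 (attained at vertex 2)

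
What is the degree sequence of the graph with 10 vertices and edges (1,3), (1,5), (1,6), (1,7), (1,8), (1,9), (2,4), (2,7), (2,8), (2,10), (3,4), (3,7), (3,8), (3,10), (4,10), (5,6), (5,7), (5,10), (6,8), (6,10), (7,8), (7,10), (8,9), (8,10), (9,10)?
[8, 7, 6, 6, 5, 4, 4, 4, 3, 3] (degrees: deg(1)=6, deg(2)=4, deg(3)=5, deg(4)=3, deg(5)=4, deg(6)=4, deg(7)=6, deg(8)=7, deg(9)=3, deg(10)=8)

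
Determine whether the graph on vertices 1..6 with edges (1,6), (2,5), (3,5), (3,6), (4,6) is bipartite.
Yes. Partition: {1, 2, 3, 4}, {5, 6}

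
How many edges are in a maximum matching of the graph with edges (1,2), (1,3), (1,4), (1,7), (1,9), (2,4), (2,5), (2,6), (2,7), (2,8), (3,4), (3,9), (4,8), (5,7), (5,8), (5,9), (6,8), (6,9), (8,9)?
4 (matching: (1,4), (2,8), (5,7), (6,9); upper bound floor(n/2) = floor(9/2) = 4)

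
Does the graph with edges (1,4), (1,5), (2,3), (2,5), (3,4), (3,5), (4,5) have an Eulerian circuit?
No (2 vertices have odd degree: {3, 4}; Eulerian circuit requires 0)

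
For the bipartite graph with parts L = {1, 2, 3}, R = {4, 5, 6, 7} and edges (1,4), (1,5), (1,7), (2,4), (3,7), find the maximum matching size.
3 (matching: (1,5), (2,4), (3,7); upper bound min(|L|,|R|) = min(3,4) = 3)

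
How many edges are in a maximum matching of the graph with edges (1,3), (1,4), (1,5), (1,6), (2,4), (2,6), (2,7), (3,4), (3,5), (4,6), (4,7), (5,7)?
3 (matching: (1,6), (2,7), (3,5); upper bound floor(n/2) = floor(7/2) = 3)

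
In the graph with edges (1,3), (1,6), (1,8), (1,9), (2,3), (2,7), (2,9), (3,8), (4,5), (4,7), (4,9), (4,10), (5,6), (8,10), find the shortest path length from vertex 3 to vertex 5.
3 (path: 3 -> 1 -> 6 -> 5, 3 edges)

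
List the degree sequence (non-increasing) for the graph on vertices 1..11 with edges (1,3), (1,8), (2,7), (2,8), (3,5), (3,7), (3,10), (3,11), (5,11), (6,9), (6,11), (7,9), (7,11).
[5, 4, 4, 2, 2, 2, 2, 2, 2, 1, 0] (degrees: deg(1)=2, deg(2)=2, deg(3)=5, deg(4)=0, deg(5)=2, deg(6)=2, deg(7)=4, deg(8)=2, deg(9)=2, deg(10)=1, deg(11)=4)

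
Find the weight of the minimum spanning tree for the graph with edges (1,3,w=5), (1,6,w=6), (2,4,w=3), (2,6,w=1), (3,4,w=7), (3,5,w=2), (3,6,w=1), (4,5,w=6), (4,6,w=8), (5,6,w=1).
11 (MST edges: (1,3,w=5), (2,4,w=3), (2,6,w=1), (3,6,w=1), (5,6,w=1); sum of weights 5 + 3 + 1 + 1 + 1 = 11)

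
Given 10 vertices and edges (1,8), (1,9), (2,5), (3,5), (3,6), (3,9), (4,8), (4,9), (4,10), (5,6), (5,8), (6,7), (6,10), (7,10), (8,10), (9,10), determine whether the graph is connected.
Yes (BFS from 1 visits [1, 8, 9, 4, 5, 10, 3, 2, 6, 7] — all 10 vertices reached)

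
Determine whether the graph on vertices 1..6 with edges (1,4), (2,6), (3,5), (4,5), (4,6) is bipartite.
Yes. Partition: {1, 5, 6}, {2, 3, 4}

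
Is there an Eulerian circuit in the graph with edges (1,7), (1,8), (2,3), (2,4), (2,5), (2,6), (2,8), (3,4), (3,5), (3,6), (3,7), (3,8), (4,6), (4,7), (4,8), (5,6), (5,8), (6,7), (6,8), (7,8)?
No (4 vertices have odd degree: {2, 4, 7, 8}; Eulerian circuit requires 0)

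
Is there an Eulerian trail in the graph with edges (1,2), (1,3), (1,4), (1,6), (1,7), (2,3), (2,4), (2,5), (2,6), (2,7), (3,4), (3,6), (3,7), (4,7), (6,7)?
No (4 vertices have odd degree: {1, 3, 5, 7}; Eulerian path requires 0 or 2)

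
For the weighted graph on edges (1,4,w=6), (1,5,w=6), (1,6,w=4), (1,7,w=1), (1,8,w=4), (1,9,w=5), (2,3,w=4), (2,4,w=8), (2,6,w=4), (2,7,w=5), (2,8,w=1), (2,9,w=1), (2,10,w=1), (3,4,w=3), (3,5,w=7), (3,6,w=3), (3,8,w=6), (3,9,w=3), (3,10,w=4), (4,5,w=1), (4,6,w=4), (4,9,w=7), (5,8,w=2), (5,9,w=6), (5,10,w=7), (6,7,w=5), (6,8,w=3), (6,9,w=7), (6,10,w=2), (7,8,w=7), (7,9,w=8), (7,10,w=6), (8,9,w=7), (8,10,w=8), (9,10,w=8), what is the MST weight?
16 (MST edges: (1,6,w=4), (1,7,w=1), (2,8,w=1), (2,9,w=1), (2,10,w=1), (3,6,w=3), (4,5,w=1), (5,8,w=2), (6,10,w=2); sum of weights 4 + 1 + 1 + 1 + 1 + 3 + 1 + 2 + 2 = 16)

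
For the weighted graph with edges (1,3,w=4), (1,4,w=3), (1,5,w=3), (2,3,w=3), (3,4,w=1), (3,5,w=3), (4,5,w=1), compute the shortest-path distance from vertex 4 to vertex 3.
1 (path: 4 -> 3; weights 1 = 1)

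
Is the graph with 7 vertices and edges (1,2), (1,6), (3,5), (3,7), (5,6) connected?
No, it has 2 components: {1, 2, 3, 5, 6, 7}, {4}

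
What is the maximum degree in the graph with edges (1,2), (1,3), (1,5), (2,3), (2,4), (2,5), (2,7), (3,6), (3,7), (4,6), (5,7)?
5 (attained at vertex 2)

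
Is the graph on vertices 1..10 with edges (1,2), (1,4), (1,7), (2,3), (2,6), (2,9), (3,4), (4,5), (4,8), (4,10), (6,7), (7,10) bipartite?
Yes. Partition: {1, 3, 5, 6, 8, 9, 10}, {2, 4, 7}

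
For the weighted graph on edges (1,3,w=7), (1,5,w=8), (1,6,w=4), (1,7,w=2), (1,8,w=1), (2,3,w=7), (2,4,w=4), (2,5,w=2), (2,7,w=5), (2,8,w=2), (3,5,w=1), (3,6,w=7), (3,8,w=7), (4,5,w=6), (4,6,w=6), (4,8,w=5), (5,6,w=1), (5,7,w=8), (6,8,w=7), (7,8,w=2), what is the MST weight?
13 (MST edges: (1,7,w=2), (1,8,w=1), (2,4,w=4), (2,5,w=2), (2,8,w=2), (3,5,w=1), (5,6,w=1); sum of weights 2 + 1 + 4 + 2 + 2 + 1 + 1 = 13)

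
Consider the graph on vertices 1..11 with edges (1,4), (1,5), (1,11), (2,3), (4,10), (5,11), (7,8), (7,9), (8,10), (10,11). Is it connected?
No, it has 3 components: {1, 4, 5, 7, 8, 9, 10, 11}, {2, 3}, {6}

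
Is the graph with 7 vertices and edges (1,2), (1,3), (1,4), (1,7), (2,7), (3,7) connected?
No, it has 3 components: {1, 2, 3, 4, 7}, {5}, {6}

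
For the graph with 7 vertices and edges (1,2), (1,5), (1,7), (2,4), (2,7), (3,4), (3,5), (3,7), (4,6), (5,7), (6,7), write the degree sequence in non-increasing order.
[5, 3, 3, 3, 3, 3, 2] (degrees: deg(1)=3, deg(2)=3, deg(3)=3, deg(4)=3, deg(5)=3, deg(6)=2, deg(7)=5)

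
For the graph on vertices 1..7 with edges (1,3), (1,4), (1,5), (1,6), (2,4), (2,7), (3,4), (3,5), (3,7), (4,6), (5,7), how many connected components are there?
1 (components: {1, 2, 3, 4, 5, 6, 7})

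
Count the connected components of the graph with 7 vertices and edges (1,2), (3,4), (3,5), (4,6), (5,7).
2 (components: {1, 2}, {3, 4, 5, 6, 7})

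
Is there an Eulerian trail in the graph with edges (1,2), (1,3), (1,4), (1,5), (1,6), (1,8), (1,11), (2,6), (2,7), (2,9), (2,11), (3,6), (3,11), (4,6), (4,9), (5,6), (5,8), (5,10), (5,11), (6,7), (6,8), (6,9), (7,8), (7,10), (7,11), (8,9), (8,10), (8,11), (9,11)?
No (10 vertices have odd degree: {1, 2, 3, 4, 5, 7, 8, 9, 10, 11}; Eulerian path requires 0 or 2)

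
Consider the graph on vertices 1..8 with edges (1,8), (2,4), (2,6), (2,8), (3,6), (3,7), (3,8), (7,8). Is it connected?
No, it has 2 components: {1, 2, 3, 4, 6, 7, 8}, {5}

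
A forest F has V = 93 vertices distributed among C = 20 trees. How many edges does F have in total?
73 (Each of the 20 component trees on V_i vertices has V_i - 1 edges; summing gives V - C = 93 - 20 = 73)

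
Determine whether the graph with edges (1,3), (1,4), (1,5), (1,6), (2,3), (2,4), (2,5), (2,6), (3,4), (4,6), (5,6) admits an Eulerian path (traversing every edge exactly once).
Yes (the graph is connected and exactly 2 vertices have odd degree: {3, 5}; any Eulerian path must start and end at those)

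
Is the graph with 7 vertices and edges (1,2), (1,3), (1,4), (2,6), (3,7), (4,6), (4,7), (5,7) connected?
Yes (BFS from 1 visits [1, 2, 3, 4, 6, 7, 5] — all 7 vertices reached)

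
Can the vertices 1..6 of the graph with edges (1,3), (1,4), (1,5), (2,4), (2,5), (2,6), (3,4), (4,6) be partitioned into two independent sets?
No (odd cycle of length 3: 4 -> 1 -> 3 -> 4)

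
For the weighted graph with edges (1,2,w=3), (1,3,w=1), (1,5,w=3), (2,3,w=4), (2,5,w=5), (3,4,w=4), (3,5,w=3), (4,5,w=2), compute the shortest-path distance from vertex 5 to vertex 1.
3 (path: 5 -> 1; weights 3 = 3)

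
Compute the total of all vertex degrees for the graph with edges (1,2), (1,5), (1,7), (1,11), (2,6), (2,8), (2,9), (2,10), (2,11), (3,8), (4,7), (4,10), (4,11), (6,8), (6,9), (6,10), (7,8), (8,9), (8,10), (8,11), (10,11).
42 (handshake: sum of degrees = 2|E| = 2 x 21 = 42)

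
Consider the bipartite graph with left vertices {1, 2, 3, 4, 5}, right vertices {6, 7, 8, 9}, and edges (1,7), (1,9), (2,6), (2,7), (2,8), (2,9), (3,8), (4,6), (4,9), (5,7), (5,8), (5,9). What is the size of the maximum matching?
4 (matching: (1,9), (2,8), (4,6), (5,7); upper bound min(|L|,|R|) = min(5,4) = 4)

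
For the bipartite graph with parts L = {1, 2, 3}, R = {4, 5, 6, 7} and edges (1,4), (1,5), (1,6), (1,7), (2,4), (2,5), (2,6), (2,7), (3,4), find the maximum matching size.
3 (matching: (1,7), (2,6), (3,4); upper bound min(|L|,|R|) = min(3,4) = 3)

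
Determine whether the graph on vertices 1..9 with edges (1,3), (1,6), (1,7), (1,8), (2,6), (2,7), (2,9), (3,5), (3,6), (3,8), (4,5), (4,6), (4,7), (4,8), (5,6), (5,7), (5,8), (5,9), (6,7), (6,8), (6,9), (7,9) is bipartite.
No (odd cycle of length 3: 3 -> 1 -> 6 -> 3)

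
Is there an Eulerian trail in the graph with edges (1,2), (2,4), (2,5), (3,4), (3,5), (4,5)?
No (4 vertices have odd degree: {1, 2, 4, 5}; Eulerian path requires 0 or 2)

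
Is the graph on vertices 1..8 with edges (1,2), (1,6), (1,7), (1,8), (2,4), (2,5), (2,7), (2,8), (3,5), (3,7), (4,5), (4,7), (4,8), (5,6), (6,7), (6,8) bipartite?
No (odd cycle of length 3: 2 -> 1 -> 7 -> 2)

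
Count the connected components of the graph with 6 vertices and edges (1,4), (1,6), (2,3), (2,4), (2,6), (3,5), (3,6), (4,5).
1 (components: {1, 2, 3, 4, 5, 6})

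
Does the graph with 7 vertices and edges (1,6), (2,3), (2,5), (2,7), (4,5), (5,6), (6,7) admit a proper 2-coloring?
Yes. Partition: {1, 3, 5, 7}, {2, 4, 6}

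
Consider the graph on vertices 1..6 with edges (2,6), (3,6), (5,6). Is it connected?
No, it has 3 components: {1}, {2, 3, 5, 6}, {4}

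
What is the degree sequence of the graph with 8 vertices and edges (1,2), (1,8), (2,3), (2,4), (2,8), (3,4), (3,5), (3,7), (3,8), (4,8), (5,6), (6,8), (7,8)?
[6, 5, 4, 3, 2, 2, 2, 2] (degrees: deg(1)=2, deg(2)=4, deg(3)=5, deg(4)=3, deg(5)=2, deg(6)=2, deg(7)=2, deg(8)=6)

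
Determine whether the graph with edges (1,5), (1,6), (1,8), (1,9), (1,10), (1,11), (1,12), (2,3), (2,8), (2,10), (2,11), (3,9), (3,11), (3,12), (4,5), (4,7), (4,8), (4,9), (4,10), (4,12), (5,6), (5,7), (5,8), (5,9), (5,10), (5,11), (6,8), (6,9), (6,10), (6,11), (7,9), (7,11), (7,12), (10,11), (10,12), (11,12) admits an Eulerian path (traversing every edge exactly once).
No (4 vertices have odd degree: {1, 7, 8, 10}; Eulerian path requires 0 or 2)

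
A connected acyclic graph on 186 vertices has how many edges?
185 (A tree on V vertices has V - 1 edges, so 186 - 1 = 185)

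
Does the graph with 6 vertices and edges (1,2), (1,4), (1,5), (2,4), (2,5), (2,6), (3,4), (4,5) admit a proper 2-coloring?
No (odd cycle of length 3: 2 -> 1 -> 4 -> 2)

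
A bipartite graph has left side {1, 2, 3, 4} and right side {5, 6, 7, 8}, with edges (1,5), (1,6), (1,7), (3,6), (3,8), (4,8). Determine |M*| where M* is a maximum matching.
3 (matching: (1,7), (3,6), (4,8); upper bound min(|L|,|R|) = min(4,4) = 4)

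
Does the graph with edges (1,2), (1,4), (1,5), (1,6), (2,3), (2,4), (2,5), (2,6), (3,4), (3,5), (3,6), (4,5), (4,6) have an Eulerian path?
Yes (the graph is connected and exactly 2 vertices have odd degree: {2, 4}; any Eulerian path must start and end at those)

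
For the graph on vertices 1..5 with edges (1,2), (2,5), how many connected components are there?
3 (components: {1, 2, 5}, {3}, {4})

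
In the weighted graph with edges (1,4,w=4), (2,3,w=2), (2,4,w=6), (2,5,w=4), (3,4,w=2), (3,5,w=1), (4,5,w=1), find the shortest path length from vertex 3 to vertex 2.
2 (path: 3 -> 2; weights 2 = 2)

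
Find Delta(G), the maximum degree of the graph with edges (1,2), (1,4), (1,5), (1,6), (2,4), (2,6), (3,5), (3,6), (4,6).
4 (attained at vertices 1, 6)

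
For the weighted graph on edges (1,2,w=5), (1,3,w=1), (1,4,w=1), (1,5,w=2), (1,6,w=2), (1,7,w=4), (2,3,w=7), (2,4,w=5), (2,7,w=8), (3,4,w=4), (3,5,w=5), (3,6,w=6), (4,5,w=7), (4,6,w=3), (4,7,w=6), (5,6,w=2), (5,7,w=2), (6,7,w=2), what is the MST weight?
13 (MST edges: (1,2,w=5), (1,3,w=1), (1,4,w=1), (1,5,w=2), (1,6,w=2), (5,7,w=2); sum of weights 5 + 1 + 1 + 2 + 2 + 2 = 13)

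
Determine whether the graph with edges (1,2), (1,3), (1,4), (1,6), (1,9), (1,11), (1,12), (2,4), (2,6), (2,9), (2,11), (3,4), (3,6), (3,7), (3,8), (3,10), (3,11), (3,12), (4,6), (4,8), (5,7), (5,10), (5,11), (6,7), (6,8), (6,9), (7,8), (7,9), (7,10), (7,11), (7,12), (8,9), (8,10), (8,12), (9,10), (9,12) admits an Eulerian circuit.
No (10 vertices have odd degree: {1, 2, 4, 5, 6, 8, 9, 10, 11, 12}; Eulerian circuit requires 0)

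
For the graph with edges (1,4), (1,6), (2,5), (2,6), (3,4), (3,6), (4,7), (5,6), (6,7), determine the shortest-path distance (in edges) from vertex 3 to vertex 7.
2 (path: 3 -> 6 -> 7, 2 edges)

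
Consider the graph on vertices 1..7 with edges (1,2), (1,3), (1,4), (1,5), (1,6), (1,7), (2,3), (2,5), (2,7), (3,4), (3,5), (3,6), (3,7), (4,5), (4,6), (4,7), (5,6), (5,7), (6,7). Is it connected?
Yes (BFS from 1 visits [1, 2, 3, 4, 5, 6, 7] — all 7 vertices reached)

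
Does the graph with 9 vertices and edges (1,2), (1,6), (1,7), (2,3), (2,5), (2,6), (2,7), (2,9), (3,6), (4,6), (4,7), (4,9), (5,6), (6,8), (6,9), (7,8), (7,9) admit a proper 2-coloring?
No (odd cycle of length 3: 7 -> 1 -> 2 -> 7)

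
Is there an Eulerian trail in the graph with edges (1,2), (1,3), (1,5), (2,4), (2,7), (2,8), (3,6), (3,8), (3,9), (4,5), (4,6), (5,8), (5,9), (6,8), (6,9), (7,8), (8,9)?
Yes (the graph is connected and exactly 2 vertices have odd degree: {1, 4}; any Eulerian path must start and end at those)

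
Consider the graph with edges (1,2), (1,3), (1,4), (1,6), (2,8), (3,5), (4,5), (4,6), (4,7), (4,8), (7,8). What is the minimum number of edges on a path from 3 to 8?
3 (path: 3 -> 5 -> 4 -> 8, 3 edges)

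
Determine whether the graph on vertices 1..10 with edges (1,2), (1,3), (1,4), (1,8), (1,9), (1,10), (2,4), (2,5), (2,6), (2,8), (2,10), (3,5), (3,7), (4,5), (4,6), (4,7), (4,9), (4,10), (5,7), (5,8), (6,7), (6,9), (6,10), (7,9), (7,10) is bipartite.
No (odd cycle of length 3: 10 -> 1 -> 2 -> 10)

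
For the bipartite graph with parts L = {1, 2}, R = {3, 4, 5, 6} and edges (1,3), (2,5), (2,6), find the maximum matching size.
2 (matching: (1,3), (2,6); upper bound min(|L|,|R|) = min(2,4) = 2)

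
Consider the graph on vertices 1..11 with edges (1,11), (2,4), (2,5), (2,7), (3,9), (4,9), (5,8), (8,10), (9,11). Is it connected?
No, it has 2 components: {1, 2, 3, 4, 5, 7, 8, 9, 10, 11}, {6}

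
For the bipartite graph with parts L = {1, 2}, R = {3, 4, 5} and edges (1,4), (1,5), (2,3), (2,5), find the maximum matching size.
2 (matching: (1,4), (2,5); upper bound min(|L|,|R|) = min(2,3) = 2)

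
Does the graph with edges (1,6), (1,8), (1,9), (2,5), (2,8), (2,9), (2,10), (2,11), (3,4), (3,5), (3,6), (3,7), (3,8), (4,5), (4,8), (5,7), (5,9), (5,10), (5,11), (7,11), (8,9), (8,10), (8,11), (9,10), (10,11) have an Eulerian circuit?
No (10 vertices have odd degree: {1, 2, 3, 4, 5, 7, 8, 9, 10, 11}; Eulerian circuit requires 0)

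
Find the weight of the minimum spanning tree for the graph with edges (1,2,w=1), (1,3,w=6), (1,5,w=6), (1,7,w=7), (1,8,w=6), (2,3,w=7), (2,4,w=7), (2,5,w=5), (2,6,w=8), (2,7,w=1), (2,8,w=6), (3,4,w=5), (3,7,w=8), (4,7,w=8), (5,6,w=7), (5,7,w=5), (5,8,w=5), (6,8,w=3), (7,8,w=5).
26 (MST edges: (1,2,w=1), (1,3,w=6), (2,5,w=5), (2,7,w=1), (3,4,w=5), (5,8,w=5), (6,8,w=3); sum of weights 1 + 6 + 5 + 1 + 5 + 5 + 3 = 26)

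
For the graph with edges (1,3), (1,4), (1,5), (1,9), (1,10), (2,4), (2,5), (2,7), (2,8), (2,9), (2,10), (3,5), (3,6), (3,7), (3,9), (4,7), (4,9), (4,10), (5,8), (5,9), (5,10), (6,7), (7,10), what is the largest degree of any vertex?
6 (attained at vertices 2, 5)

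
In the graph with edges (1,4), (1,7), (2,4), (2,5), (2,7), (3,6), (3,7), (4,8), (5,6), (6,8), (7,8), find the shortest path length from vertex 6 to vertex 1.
3 (path: 6 -> 8 -> 4 -> 1, 3 edges)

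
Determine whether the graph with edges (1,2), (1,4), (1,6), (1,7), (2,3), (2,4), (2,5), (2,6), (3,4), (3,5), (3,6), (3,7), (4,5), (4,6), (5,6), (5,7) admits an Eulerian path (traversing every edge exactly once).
No (6 vertices have odd degree: {2, 3, 4, 5, 6, 7}; Eulerian path requires 0 or 2)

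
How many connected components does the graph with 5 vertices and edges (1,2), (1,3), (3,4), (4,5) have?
1 (components: {1, 2, 3, 4, 5})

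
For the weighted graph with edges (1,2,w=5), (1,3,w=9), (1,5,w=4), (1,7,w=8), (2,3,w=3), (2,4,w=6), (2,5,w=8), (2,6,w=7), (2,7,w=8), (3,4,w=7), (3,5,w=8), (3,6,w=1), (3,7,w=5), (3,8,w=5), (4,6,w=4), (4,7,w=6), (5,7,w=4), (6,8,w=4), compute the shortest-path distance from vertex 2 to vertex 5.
8 (path: 2 -> 5; weights 8 = 8)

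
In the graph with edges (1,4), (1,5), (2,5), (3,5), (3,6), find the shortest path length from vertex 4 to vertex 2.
3 (path: 4 -> 1 -> 5 -> 2, 3 edges)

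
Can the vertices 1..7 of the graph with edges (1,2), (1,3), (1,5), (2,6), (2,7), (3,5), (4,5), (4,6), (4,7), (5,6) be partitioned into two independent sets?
No (odd cycle of length 3: 5 -> 1 -> 3 -> 5)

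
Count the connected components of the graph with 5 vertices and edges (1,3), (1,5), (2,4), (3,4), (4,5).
1 (components: {1, 2, 3, 4, 5})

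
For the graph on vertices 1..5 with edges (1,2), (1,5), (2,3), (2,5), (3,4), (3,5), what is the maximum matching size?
2 (matching: (1,5), (3,4); upper bound floor(n/2) = floor(5/2) = 2)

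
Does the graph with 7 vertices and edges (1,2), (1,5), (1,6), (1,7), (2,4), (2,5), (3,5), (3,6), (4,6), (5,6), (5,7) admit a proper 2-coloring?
No (odd cycle of length 3: 6 -> 1 -> 5 -> 6)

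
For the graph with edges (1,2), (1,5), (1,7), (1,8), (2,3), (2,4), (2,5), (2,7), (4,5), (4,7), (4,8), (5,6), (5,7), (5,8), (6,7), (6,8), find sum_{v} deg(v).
32 (handshake: sum of degrees = 2|E| = 2 x 16 = 32)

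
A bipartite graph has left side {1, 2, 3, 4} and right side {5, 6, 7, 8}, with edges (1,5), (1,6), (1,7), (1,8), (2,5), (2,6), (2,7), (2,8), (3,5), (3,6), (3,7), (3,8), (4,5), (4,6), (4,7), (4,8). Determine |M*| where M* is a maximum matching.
4 (matching: (1,8), (2,7), (3,6), (4,5); upper bound min(|L|,|R|) = min(4,4) = 4)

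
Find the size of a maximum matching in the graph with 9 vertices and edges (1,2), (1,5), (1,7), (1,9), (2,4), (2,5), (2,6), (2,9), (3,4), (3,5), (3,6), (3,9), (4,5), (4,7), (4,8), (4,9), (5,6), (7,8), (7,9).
4 (matching: (1,5), (2,6), (3,9), (7,8); upper bound floor(n/2) = floor(9/2) = 4)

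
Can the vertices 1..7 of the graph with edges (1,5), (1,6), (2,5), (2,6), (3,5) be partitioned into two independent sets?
Yes. Partition: {1, 2, 3, 4, 7}, {5, 6}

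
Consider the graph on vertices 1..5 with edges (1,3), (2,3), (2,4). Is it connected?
No, it has 2 components: {1, 2, 3, 4}, {5}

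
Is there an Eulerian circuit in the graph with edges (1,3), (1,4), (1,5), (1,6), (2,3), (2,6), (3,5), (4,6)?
No (2 vertices have odd degree: {3, 6}; Eulerian circuit requires 0)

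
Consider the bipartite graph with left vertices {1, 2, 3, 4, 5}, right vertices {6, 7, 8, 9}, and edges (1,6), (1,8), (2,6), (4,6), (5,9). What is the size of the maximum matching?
3 (matching: (1,8), (2,6), (5,9); upper bound min(|L|,|R|) = min(5,4) = 4)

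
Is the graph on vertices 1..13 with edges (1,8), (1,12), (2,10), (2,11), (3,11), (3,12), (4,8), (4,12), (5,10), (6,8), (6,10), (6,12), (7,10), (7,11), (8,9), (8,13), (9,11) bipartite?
Yes. Partition: {1, 2, 3, 4, 5, 6, 7, 9, 13}, {8, 10, 11, 12}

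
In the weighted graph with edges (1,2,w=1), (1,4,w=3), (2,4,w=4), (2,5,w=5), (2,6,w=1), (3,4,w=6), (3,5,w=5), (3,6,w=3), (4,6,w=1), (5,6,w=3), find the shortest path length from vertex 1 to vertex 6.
2 (path: 1 -> 2 -> 6; weights 1 + 1 = 2)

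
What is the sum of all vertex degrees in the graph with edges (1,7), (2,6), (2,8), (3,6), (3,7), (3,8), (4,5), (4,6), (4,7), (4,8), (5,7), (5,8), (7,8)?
26 (handshake: sum of degrees = 2|E| = 2 x 13 = 26)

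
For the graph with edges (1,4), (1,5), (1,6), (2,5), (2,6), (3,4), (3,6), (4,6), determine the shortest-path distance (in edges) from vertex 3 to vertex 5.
3 (path: 3 -> 6 -> 2 -> 5, 3 edges)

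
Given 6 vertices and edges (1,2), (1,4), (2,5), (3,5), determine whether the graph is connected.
No, it has 2 components: {1, 2, 3, 4, 5}, {6}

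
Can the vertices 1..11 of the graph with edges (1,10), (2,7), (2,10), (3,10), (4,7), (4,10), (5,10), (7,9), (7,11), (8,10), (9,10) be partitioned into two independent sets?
Yes. Partition: {1, 2, 3, 4, 5, 6, 8, 9, 11}, {7, 10}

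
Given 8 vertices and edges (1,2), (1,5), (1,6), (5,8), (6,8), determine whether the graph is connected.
No, it has 4 components: {1, 2, 5, 6, 8}, {3}, {4}, {7}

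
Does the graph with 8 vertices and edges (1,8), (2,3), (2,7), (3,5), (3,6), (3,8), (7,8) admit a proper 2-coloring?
Yes. Partition: {1, 3, 4, 7}, {2, 5, 6, 8}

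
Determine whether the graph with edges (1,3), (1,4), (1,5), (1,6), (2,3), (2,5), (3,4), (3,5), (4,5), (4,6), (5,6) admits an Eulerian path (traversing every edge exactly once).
Yes (the graph is connected and exactly 2 vertices have odd degree: {5, 6}; any Eulerian path must start and end at those)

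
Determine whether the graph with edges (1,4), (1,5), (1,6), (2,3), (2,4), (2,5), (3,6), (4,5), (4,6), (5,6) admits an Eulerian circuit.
No (2 vertices have odd degree: {1, 2}; Eulerian circuit requires 0)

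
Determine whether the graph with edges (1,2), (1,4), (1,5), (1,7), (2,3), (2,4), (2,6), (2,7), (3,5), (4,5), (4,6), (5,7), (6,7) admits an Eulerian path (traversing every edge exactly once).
Yes (the graph is connected and exactly 2 vertices have odd degree: {2, 6}; any Eulerian path must start and end at those)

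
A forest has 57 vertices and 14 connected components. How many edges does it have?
43 (Each of the 14 component trees on V_i vertices has V_i - 1 edges; summing gives V - C = 57 - 14 = 43)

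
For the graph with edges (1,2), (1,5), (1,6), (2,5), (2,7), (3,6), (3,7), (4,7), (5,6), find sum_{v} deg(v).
18 (handshake: sum of degrees = 2|E| = 2 x 9 = 18)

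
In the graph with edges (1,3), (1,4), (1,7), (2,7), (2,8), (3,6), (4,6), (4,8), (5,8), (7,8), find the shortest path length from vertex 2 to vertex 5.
2 (path: 2 -> 8 -> 5, 2 edges)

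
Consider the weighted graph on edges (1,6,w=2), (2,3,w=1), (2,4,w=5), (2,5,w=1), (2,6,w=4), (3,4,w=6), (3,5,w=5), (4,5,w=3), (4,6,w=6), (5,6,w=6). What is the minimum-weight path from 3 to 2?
1 (path: 3 -> 2; weights 1 = 1)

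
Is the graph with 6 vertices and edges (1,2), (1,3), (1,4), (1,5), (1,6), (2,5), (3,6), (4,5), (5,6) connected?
Yes (BFS from 1 visits [1, 2, 3, 4, 5, 6] — all 6 vertices reached)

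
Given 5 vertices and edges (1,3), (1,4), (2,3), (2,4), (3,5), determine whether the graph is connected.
Yes (BFS from 1 visits [1, 3, 4, 2, 5] — all 5 vertices reached)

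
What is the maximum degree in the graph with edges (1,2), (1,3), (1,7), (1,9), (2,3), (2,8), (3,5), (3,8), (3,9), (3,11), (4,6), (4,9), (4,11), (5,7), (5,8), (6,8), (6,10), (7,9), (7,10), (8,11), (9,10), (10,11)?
6 (attained at vertex 3)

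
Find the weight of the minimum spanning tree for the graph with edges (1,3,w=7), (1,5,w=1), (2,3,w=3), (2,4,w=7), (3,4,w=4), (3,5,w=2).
10 (MST edges: (1,5,w=1), (2,3,w=3), (3,4,w=4), (3,5,w=2); sum of weights 1 + 3 + 4 + 2 = 10)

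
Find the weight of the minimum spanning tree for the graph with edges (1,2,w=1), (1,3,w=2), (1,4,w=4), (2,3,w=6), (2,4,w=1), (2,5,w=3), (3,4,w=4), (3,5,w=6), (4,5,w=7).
7 (MST edges: (1,2,w=1), (1,3,w=2), (2,4,w=1), (2,5,w=3); sum of weights 1 + 2 + 1 + 3 = 7)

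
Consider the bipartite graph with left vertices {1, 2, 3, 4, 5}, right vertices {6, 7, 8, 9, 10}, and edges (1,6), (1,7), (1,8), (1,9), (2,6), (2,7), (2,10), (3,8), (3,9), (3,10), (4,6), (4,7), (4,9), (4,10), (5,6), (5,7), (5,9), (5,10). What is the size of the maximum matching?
5 (matching: (1,9), (2,10), (3,8), (4,7), (5,6); upper bound min(|L|,|R|) = min(5,5) = 5)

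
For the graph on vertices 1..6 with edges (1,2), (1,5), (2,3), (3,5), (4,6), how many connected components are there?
2 (components: {1, 2, 3, 5}, {4, 6})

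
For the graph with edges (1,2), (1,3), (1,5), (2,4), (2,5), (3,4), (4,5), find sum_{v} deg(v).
14 (handshake: sum of degrees = 2|E| = 2 x 7 = 14)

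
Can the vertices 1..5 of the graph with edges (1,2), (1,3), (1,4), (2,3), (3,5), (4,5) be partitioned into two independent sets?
No (odd cycle of length 3: 2 -> 1 -> 3 -> 2)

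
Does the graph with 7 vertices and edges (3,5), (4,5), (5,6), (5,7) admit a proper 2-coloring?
Yes. Partition: {1, 2, 3, 4, 6, 7}, {5}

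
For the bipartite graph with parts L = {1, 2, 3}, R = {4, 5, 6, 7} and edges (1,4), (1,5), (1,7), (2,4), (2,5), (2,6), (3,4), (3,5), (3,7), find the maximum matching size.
3 (matching: (1,7), (2,6), (3,5); upper bound min(|L|,|R|) = min(3,4) = 3)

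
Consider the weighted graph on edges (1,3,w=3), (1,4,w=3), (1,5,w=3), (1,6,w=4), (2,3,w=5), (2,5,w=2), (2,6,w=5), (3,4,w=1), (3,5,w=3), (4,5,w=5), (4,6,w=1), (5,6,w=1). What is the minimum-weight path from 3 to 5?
3 (path: 3 -> 5; weights 3 = 3)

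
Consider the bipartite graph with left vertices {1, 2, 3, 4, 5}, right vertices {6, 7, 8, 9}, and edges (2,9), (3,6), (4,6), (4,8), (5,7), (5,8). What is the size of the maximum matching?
4 (matching: (2,9), (3,6), (4,8), (5,7); upper bound min(|L|,|R|) = min(5,4) = 4)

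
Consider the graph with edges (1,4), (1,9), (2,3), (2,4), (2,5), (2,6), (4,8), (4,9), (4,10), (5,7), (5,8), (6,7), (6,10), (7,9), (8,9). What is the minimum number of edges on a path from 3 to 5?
2 (path: 3 -> 2 -> 5, 2 edges)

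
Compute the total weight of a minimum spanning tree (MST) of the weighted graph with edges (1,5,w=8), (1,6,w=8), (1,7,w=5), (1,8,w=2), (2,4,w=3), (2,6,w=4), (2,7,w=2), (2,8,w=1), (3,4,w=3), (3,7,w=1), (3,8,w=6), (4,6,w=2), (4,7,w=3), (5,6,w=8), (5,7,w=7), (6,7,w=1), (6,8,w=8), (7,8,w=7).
16 (MST edges: (1,8,w=2), (2,7,w=2), (2,8,w=1), (3,7,w=1), (4,6,w=2), (5,7,w=7), (6,7,w=1); sum of weights 2 + 2 + 1 + 1 + 2 + 7 + 1 = 16)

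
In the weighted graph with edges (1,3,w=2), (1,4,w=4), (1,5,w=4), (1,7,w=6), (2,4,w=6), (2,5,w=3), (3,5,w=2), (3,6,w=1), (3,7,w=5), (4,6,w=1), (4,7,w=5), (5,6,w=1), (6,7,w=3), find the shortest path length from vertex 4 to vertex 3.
2 (path: 4 -> 6 -> 3; weights 1 + 1 = 2)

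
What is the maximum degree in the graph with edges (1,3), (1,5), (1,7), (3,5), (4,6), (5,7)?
3 (attained at vertices 1, 5)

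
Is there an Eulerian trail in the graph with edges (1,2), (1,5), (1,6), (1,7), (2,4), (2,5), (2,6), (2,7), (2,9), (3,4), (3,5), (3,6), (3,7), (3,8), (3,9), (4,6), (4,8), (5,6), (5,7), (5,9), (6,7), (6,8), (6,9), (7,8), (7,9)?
Yes (the graph is connected and exactly 2 vertices have odd degree: {7, 9}; any Eulerian path must start and end at those)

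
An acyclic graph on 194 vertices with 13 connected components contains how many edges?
181 (Each of the 13 component trees on V_i vertices has V_i - 1 edges; summing gives V - C = 194 - 13 = 181)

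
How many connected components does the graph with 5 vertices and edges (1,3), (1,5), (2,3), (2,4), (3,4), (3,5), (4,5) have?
1 (components: {1, 2, 3, 4, 5})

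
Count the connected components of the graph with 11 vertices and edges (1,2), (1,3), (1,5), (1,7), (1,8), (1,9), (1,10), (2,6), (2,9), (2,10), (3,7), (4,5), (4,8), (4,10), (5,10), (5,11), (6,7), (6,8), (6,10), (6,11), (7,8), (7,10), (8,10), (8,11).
1 (components: {1, 2, 3, 4, 5, 6, 7, 8, 9, 10, 11})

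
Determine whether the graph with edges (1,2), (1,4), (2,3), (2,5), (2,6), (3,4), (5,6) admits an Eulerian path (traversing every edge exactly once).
Yes — and in fact it has an Eulerian circuit (the graph is connected and all 6 vertices have even degree)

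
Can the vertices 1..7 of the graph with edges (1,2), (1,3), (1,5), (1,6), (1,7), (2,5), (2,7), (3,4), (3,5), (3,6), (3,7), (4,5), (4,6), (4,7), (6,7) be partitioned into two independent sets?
No (odd cycle of length 3: 7 -> 1 -> 2 -> 7)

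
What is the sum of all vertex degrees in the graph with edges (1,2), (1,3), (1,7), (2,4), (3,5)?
10 (handshake: sum of degrees = 2|E| = 2 x 5 = 10)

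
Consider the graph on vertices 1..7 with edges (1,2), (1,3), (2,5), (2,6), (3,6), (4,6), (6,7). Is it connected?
Yes (BFS from 1 visits [1, 2, 3, 5, 6, 4, 7] — all 7 vertices reached)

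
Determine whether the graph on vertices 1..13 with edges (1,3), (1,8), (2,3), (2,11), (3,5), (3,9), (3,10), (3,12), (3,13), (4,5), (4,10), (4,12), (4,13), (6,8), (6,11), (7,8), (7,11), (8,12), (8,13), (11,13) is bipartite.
Yes. Partition: {1, 2, 5, 6, 7, 9, 10, 12, 13}, {3, 4, 8, 11}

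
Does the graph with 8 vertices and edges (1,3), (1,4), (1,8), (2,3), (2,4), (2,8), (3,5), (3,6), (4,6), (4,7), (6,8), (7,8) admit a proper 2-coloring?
Yes. Partition: {1, 2, 5, 6, 7}, {3, 4, 8}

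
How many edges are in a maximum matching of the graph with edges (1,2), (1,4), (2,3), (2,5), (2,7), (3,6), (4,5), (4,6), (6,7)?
3 (matching: (1,2), (4,5), (6,7); upper bound floor(n/2) = floor(7/2) = 3)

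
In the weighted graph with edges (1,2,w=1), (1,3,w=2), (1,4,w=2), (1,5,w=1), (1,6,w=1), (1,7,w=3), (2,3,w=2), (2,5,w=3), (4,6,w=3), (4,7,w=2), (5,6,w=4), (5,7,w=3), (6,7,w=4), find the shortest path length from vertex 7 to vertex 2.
4 (path: 7 -> 1 -> 2; weights 3 + 1 = 4)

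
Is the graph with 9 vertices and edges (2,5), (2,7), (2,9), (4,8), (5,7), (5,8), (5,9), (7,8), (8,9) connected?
No, it has 4 components: {1}, {2, 4, 5, 7, 8, 9}, {3}, {6}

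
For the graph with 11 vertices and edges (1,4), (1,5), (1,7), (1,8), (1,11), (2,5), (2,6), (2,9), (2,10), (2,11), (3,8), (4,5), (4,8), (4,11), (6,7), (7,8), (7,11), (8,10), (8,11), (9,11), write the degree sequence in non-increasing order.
[6, 6, 5, 5, 4, 4, 3, 2, 2, 2, 1] (degrees: deg(1)=5, deg(2)=5, deg(3)=1, deg(4)=4, deg(5)=3, deg(6)=2, deg(7)=4, deg(8)=6, deg(9)=2, deg(10)=2, deg(11)=6)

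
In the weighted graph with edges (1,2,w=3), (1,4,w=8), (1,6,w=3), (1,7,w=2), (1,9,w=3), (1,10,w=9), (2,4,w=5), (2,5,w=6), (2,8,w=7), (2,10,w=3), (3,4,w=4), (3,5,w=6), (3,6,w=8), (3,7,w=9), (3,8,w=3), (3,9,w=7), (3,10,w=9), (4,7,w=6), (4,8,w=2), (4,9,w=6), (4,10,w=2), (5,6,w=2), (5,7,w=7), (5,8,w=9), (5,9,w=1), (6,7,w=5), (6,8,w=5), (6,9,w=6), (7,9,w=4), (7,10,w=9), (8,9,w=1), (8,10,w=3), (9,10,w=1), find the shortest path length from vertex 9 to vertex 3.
4 (path: 9 -> 8 -> 3; weights 1 + 3 = 4)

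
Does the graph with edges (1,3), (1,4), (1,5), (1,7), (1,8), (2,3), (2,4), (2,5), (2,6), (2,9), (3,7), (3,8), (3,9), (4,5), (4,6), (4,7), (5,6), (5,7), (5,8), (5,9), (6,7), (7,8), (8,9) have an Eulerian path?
No (6 vertices have odd degree: {1, 2, 3, 4, 5, 8}; Eulerian path requires 0 or 2)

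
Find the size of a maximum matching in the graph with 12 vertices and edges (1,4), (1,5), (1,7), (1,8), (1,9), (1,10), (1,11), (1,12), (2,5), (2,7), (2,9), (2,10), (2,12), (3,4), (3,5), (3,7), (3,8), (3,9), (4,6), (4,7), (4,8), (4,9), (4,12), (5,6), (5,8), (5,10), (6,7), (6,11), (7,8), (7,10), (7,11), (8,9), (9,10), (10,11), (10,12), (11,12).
6 (matching: (1,11), (2,9), (3,7), (4,8), (5,6), (10,12); upper bound floor(n/2) = floor(12/2) = 6)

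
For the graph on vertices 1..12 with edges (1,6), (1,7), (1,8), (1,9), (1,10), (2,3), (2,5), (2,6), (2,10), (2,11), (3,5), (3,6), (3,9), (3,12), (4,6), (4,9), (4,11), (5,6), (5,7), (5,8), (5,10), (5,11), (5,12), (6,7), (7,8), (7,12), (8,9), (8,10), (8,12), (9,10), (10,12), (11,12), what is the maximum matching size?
6 (matching: (1,6), (2,11), (3,5), (4,9), (7,8), (10,12); upper bound floor(n/2) = floor(12/2) = 6)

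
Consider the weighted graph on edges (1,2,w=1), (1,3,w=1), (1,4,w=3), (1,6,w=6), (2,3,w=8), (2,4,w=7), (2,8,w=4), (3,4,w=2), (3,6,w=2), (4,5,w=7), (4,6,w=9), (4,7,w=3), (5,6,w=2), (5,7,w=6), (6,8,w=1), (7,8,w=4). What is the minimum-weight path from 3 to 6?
2 (path: 3 -> 6; weights 2 = 2)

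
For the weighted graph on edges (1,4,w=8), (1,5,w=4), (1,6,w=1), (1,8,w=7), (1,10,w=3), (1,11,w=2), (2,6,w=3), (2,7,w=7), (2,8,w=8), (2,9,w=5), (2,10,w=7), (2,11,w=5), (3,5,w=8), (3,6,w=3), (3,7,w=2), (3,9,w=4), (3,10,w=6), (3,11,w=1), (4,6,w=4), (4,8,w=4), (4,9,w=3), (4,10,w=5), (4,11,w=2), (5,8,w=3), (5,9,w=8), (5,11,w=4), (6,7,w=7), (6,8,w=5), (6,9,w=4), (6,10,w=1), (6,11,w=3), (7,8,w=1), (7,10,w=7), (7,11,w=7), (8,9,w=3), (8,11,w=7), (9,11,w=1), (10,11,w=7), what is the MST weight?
17 (MST edges: (1,6,w=1), (1,11,w=2), (2,6,w=3), (3,7,w=2), (3,11,w=1), (4,11,w=2), (5,8,w=3), (6,10,w=1), (7,8,w=1), (9,11,w=1); sum of weights 1 + 2 + 3 + 2 + 1 + 2 + 3 + 1 + 1 + 1 = 17)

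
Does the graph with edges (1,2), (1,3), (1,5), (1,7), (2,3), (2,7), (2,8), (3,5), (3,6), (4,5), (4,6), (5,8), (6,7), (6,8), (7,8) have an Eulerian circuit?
Yes (the graph is connected and all 8 vertices have even degree)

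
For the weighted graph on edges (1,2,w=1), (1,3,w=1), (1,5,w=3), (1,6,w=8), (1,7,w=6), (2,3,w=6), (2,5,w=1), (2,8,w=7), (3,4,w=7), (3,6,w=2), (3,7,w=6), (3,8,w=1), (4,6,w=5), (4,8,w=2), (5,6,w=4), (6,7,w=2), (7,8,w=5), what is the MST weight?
10 (MST edges: (1,2,w=1), (1,3,w=1), (2,5,w=1), (3,6,w=2), (3,8,w=1), (4,8,w=2), (6,7,w=2); sum of weights 1 + 1 + 1 + 2 + 1 + 2 + 2 = 10)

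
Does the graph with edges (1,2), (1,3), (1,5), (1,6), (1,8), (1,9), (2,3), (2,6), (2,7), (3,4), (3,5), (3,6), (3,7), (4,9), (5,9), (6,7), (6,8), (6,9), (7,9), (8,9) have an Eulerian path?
Yes (the graph is connected and exactly 2 vertices have odd degree: {5, 8}; any Eulerian path must start and end at those)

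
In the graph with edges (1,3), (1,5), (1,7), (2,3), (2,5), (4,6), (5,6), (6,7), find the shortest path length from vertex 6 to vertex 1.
2 (path: 6 -> 7 -> 1, 2 edges)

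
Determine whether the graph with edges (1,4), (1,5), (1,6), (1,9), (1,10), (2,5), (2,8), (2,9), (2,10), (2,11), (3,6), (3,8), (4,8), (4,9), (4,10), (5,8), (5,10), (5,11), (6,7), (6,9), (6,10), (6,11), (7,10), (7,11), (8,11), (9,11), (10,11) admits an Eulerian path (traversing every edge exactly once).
No (8 vertices have odd degree: {1, 2, 5, 7, 8, 9, 10, 11}; Eulerian path requires 0 or 2)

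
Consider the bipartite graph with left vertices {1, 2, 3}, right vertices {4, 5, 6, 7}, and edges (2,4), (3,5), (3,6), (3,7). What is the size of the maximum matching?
2 (matching: (2,4), (3,7); upper bound min(|L|,|R|) = min(3,4) = 3)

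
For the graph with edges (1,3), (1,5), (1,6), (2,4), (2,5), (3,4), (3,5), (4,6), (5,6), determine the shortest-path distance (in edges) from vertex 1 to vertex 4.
2 (path: 1 -> 6 -> 4, 2 edges)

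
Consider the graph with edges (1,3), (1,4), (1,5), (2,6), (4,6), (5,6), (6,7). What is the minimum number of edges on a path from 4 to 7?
2 (path: 4 -> 6 -> 7, 2 edges)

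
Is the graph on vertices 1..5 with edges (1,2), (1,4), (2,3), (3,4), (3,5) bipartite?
Yes. Partition: {1, 3}, {2, 4, 5}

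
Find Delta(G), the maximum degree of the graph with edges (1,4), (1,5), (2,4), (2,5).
2 (attained at vertices 1, 2, 4, 5)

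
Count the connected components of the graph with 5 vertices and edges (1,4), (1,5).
3 (components: {1, 4, 5}, {2}, {3})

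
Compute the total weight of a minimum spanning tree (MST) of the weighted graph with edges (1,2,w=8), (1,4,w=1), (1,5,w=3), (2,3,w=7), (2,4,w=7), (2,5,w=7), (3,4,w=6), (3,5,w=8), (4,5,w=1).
15 (MST edges: (1,4,w=1), (2,4,w=7), (3,4,w=6), (4,5,w=1); sum of weights 1 + 7 + 6 + 1 = 15)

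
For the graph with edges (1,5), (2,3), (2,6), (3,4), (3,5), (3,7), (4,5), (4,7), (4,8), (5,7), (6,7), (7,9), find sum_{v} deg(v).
24 (handshake: sum of degrees = 2|E| = 2 x 12 = 24)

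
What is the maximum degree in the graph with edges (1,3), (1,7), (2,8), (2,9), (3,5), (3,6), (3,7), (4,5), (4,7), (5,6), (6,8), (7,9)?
4 (attained at vertices 3, 7)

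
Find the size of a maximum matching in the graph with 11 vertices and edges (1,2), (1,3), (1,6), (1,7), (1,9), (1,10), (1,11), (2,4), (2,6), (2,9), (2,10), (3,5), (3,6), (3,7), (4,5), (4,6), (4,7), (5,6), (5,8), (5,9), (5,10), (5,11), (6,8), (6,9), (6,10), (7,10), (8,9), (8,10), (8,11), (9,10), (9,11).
5 (matching: (1,7), (2,6), (4,5), (8,11), (9,10); upper bound floor(n/2) = floor(11/2) = 5)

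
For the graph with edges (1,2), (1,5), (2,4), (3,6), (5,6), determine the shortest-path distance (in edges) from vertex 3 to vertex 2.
4 (path: 3 -> 6 -> 5 -> 1 -> 2, 4 edges)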